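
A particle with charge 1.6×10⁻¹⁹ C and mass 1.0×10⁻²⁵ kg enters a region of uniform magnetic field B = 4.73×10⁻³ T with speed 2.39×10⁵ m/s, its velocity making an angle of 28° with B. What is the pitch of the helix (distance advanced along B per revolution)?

p ≈ 175 m

v∥ = v cosθ = 2.39×10⁵·cos28° ≈ 2.110×10⁵ m/s.
T = 2πm/(|q|B) = 2π(1.0×10⁻²⁵)/((1.6×10⁻¹⁹)(4.73×10⁻³)) ≈ 8.302×10⁻⁴ s.
pitch = v∥ T = (2.110×10⁵)(8.302×10⁻⁴) ≈ 175 m.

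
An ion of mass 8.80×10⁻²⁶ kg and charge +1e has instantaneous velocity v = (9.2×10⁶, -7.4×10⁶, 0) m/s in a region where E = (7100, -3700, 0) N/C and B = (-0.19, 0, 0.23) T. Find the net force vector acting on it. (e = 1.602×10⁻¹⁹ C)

v×B = (-1.70×10⁶, -2.12×10⁶, -1.41×10⁶) N/C.
E + v×B = (-1.69×10⁶, -2.12×10⁶, -1.41×10⁶) N/C.
F = q(E + v×B) = (1.602×10⁻¹⁹ C)·(-1.69×10⁶, -2.12×10⁶, -1.41×10⁶) = (-2.72×10⁻¹³, -3.40×10⁻¹³, -2.25×10⁻¹³) N.

F ≈ (-2.72×10⁻¹³, -3.40×10⁻¹³, -2.25×10⁻¹³) N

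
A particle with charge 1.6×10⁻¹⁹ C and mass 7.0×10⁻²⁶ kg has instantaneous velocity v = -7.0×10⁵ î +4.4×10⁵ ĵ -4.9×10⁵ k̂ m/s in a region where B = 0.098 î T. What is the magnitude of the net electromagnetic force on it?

v×B = (0, -4.80×10⁴, -4.31×10⁴) N/C.
F = q v×B = (1.6×10⁻¹⁹ C)·(0, -4.80×10⁴, -4.31×10⁴) = (0, -7.68×10⁻¹⁵, -6.90×10⁻¹⁵) N.
|F| = 1.03×10⁻¹⁴ N.

|F| ≈ 1.03×10⁻¹⁴ N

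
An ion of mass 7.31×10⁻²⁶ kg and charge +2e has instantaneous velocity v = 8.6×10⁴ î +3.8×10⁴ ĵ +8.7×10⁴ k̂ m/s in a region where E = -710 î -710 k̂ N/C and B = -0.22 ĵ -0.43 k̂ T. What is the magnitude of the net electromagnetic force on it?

|F| ≈ 1.34×10⁻¹⁴ N

v×B = (2800, 3.70×10⁴, -1.89×10⁴) N/C.
E + v×B = (2090, 3.70×10⁴, -1.96×10⁴) N/C.
F = q(E + v×B) = (3.204×10⁻¹⁹ C)·(2090, 3.70×10⁴, -1.96×10⁴) = (6.70×10⁻¹⁶, 1.18×10⁻¹⁴, -6.29×10⁻¹⁵) N.
|F| = 1.34×10⁻¹⁴ N.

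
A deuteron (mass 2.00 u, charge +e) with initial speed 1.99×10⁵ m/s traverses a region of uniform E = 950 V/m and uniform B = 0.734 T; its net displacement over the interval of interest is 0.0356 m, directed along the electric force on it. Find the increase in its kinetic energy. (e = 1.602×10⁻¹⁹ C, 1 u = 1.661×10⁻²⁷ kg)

The magnetic force is always ⟂ v and does no work; only the electric force changes KE.
ΔKE = F_E · d = |q|E d = (1.602×10⁻¹⁹)(950)(0.0356) ≈ 5.42×10⁻¹⁸ J.

ΔKE ≈ 5.42×10⁻¹⁸ J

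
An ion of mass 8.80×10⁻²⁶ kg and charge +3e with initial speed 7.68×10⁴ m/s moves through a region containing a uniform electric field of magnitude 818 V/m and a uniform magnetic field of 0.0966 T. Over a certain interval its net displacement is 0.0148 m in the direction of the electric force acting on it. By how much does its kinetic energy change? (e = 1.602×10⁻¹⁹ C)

The magnetic force is always ⟂ v and does no work; only the electric force changes KE.
ΔKE = F_E · d = |q|E d = (4.806×10⁻¹⁹)(818)(0.0148) ≈ 5.82×10⁻¹⁸ J.

ΔKE ≈ 5.82×10⁻¹⁸ J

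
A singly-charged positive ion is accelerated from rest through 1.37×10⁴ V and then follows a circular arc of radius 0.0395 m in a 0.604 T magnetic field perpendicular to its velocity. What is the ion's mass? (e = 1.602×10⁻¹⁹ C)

m ≈ 3.33×10⁻²⁷ kg

Combine |q|V = ½mv² and r = mv/(|q|B): eliminate v to get m = qB²r²/(2V).
m = (1.602×10⁻¹⁹)(0.604)²(0.0395)²/(2·1.37×10⁴) ≈ 3.33×10⁻²⁷ kg.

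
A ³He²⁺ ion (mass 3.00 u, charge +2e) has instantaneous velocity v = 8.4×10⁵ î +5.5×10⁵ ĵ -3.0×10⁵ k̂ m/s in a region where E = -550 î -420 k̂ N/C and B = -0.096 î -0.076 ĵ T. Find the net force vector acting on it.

v×B = (-2.28×10⁴, 2.88×10⁴, -1.10×10⁴) N/C.
E + v×B = (-2.34×10⁴, 2.88×10⁴, -1.15×10⁴) N/C.
F = q(E + v×B) = (3.204×10⁻¹⁹ C)·(-2.34×10⁴, 2.88×10⁴, -1.15×10⁴) = (-7.48×10⁻¹⁵, 9.23×10⁻¹⁵, -3.67×10⁻¹⁵) N.

F ≈ (-7.48×10⁻¹⁵, 9.23×10⁻¹⁵, -3.67×10⁻¹⁵) N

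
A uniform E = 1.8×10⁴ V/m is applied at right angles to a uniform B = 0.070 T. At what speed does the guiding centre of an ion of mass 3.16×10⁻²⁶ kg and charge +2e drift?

v_d ≈ 2.6×10⁵ m/s

The steady drift has the magnetic force balancing the electric force, so v_d = E/B.
v_d = 1.8×10⁴/0.070 = 2.6×10⁵ m/s.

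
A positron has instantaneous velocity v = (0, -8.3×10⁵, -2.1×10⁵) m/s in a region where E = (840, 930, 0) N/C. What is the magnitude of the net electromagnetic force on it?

Only an electric field acts, so F = qE = (1.602×10⁻¹⁹ C)·(840, 930, 0) = (1.35×10⁻¹⁶, 1.49×10⁻¹⁶, 0) N.
|F| = 2.01×10⁻¹⁶ N.

|F| ≈ 2.01×10⁻¹⁶ N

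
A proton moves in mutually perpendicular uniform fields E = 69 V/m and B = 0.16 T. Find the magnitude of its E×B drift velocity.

v_d ≈ 430 m/s

The steady drift has the magnetic force balancing the electric force, so v_d = E/B.
v_d = 69/0.16 = 430 m/s.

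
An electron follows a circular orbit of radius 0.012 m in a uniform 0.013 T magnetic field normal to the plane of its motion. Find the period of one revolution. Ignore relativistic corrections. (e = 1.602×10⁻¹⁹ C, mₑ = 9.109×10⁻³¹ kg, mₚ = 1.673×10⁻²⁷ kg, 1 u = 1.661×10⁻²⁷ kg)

The cyclotron period depends only on m, q, B: T = 2πm/(|q|B).
T = 2π(9.109×10⁻³¹)/((1.602×10⁻¹⁹)(0.013)) ≈ 2.7×10⁻⁹ s.

T ≈ 2.7×10⁻⁹ s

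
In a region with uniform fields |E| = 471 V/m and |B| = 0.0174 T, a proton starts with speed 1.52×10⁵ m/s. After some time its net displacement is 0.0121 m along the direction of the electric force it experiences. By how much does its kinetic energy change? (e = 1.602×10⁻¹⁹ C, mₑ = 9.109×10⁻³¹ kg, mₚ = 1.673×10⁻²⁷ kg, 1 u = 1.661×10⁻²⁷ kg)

The magnetic force is always ⟂ v and does no work; only the electric force changes KE.
ΔKE = F_E · d = |q|E d = (1.602×10⁻¹⁹)(471)(0.0121) ≈ 9.13×10⁻¹⁹ J.

ΔKE ≈ 9.13×10⁻¹⁹ J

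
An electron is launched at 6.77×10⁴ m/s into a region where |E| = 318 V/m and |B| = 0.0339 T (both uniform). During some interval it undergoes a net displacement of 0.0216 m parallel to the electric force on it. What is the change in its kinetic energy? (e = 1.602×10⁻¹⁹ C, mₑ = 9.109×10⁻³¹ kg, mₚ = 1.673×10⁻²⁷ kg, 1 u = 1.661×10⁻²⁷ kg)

The magnetic force is always ⟂ v and does no work; only the electric force changes KE.
ΔKE = F_E · d = |q|E d = (1.602×10⁻¹⁹)(318)(0.0216) ≈ 1.10×10⁻¹⁸ J.

ΔKE ≈ 1.10×10⁻¹⁸ J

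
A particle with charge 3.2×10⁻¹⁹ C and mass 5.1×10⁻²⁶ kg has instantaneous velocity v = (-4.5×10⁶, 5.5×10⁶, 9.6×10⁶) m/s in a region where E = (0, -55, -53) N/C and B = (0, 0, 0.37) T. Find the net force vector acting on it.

F ≈ (6.51×10⁻¹³, 5.33×10⁻¹³, -1.70×10⁻¹⁷) N

v×B = (2.04×10⁶, 1.66×10⁶, 0) N/C.
E + v×B = (2.04×10⁶, 1.66×10⁶, -53.0) N/C.
F = q(E + v×B) = (3.2×10⁻¹⁹ C)·(2.04×10⁶, 1.66×10⁶, -53.0) = (6.51×10⁻¹³, 5.33×10⁻¹³, -1.70×10⁻¹⁷) N.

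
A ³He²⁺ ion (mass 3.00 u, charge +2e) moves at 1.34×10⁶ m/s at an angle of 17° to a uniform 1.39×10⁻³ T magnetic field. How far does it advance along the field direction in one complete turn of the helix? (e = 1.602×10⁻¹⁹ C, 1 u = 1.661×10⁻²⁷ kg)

p ≈ 90.1 m

v∥ = v cosθ = 1.34×10⁶·cos17° ≈ 1.281×10⁶ m/s.
T = 2πm/(|q|B) = 2π(4.983×10⁻²⁷)/((3.204×10⁻¹⁹)(1.39×10⁻³)) ≈ 7.030×10⁻⁵ s.
pitch = v∥ T = (1.281×10⁶)(7.030×10⁻⁵) ≈ 90.1 m.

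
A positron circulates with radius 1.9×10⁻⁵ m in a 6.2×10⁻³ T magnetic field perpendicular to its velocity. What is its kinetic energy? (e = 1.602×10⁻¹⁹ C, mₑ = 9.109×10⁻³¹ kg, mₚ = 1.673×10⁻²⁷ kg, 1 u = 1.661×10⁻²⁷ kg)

v = |q|Br/m, then KE = ½mv² = (qBr)²/(2m).
v = (1.602×10⁻¹⁹)(6.2×10⁻³)(1.9×10⁻⁵)/9.109×10⁻³¹ ≈ 2.072×10⁴ m/s.
KE = ½(9.109×10⁻³¹)(2.072×10⁴)² ≈ 2.0×10⁻²² J = 1.2×10⁻³ eV.

KE ≈ 1.2×10⁻³ eV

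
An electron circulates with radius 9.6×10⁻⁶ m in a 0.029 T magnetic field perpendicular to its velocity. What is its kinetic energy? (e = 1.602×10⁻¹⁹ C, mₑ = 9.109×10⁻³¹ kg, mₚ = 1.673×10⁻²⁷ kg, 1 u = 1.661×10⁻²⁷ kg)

KE ≈ 1.1×10⁻²¹ J

v = |q|Br/m, then KE = ½mv² = (qBr)²/(2m).
v = (1.602×10⁻¹⁹)(0.029)(9.6×10⁻⁶)/9.109×10⁻³¹ ≈ 4.896×10⁴ m/s.
KE = ½(9.109×10⁻³¹)(4.896×10⁴)² ≈ 1.1×10⁻²¹ J.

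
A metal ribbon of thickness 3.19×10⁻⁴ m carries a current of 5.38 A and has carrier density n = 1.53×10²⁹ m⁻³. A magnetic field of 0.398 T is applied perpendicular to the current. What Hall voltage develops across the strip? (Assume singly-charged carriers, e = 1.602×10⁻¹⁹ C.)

V_H = IB/(n e t).
V_H = (5.38)(0.398)/((1.53×10²⁹)(1.602×10⁻¹⁹)(3.19×10⁻⁴)) ≈ 2.74×10⁻⁷ V.

V_H ≈ 2.74×10⁻⁷ V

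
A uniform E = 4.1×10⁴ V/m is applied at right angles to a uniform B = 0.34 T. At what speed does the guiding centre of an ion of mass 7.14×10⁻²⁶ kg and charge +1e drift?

v_d ≈ 1.2×10⁵ m/s

The steady drift has the magnetic force balancing the electric force, so v_d = E/B.
v_d = 4.1×10⁴/0.34 = 1.2×10⁵ m/s.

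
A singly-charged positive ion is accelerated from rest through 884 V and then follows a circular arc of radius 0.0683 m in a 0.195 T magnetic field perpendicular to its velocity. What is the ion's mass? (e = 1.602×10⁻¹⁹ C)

m ≈ 1.61×10⁻²⁶ kg

Combine |q|V = ½mv² and r = mv/(|q|B): eliminate v to get m = qB²r²/(2V).
m = (1.602×10⁻¹⁹)(0.195)²(0.0683)²/(2·884) ≈ 1.61×10⁻²⁶ kg.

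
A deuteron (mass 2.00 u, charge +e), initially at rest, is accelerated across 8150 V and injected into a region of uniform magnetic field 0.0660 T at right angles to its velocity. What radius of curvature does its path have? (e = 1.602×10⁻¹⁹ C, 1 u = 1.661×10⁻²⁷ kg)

r ≈ 0.279 m

Acceleration: |q|V = ½mv² ⇒ v = √(2|q|V/m) = √(2·1.602×10⁻¹⁹·8150/3.322×10⁻²⁷) ≈ 8.866×10⁵ m/s.
In the field: r = mv/(|q|B) = (3.322×10⁻²⁷)(8.866×10⁵)/((1.602×10⁻¹⁹)(0.0660)) ≈ 0.279 m.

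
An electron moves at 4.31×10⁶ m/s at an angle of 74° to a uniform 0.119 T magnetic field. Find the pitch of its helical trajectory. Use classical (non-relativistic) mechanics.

p ≈ 3.57×10⁻⁴ m

v∥ = v cosθ = 4.31×10⁶·cos74° ≈ 1.188×10⁶ m/s.
T = 2πm/(|q|B) = 2π(9.109×10⁻³¹)/((1.602×10⁻¹⁹)(0.119)) ≈ 3.002×10⁻¹⁰ s.
pitch = v∥ T = (1.188×10⁶)(3.002×10⁻¹⁰) ≈ 3.57×10⁻⁴ m.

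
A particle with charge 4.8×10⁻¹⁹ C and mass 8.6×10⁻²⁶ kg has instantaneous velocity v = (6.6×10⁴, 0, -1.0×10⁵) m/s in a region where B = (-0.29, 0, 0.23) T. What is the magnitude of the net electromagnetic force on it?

|F| ≈ 6.63×10⁻¹⁵ N

v×B = (0, 1.38×10⁴, 0) N/C.
F = q v×B = (4.8×10⁻¹⁹ C)·(0, 1.38×10⁴, 0) = (0, 6.63×10⁻¹⁵, 0) N.
|F| = 6.63×10⁻¹⁵ N.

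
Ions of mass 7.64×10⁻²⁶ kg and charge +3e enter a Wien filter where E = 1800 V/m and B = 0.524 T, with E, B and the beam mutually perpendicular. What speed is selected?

Straight-line motion ⇒ electric and magnetic forces cancel, so E = vB.
v = E/B = 1800/0.524 = 3440 m/s.

v = 3440 m/s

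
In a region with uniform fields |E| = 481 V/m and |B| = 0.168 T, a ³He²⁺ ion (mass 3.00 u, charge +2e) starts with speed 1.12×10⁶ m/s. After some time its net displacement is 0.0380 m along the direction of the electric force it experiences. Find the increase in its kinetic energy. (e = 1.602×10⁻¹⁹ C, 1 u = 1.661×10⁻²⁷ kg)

ΔKE ≈ 5.86×10⁻¹⁸ J

The magnetic force is always ⟂ v and does no work; only the electric force changes KE.
ΔKE = F_E · d = |q|E d = (3.204×10⁻¹⁹)(481)(0.0380) ≈ 5.86×10⁻¹⁸ J.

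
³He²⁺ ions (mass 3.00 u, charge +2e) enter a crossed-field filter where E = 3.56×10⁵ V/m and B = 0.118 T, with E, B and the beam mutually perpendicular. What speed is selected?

Straight-line motion ⇒ electric and magnetic forces cancel, so E = vB.
v = E/B = 3.56×10⁵/0.118 = 3.02×10⁶ m/s.
The result is independent of the particle's charge and mass.

v = 3.02×10⁶ m/s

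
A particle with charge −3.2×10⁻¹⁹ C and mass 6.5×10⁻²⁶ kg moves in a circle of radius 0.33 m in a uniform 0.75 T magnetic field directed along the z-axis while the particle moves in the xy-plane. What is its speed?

v ≈ 1.2×10⁶ m/s

From |q|vB = mv²/r, v = |q|Br/m.
v = (3.2×10⁻¹⁹)(0.75)(0.33)/6.5×10⁻²⁶ ≈ 1.2×10⁶ m/s.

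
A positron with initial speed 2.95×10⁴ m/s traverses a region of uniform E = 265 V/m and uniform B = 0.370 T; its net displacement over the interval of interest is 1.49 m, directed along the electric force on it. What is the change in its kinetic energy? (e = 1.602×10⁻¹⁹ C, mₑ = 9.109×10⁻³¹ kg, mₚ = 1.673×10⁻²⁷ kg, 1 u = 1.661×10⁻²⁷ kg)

The magnetic force is always ⟂ v and does no work; only the electric force changes KE.
ΔKE = F_E · d = |q|E d = (1.602×10⁻¹⁹)(265)(1.49) ≈ 6.33×10⁻¹⁷ J.

ΔKE ≈ 6.33×10⁻¹⁷ J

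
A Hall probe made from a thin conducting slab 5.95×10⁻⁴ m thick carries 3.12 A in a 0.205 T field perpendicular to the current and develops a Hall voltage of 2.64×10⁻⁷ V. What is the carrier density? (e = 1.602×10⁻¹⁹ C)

From V_H = IB/(n e t), n = IB/(V_H e t).
n = (3.12)(0.205)/((2.64×10⁻⁷)(1.602×10⁻¹⁹)(5.95×10⁻⁴)) ≈ 2.54×10²⁸ m⁻³.

n ≈ 2.54×10²⁸ m⁻³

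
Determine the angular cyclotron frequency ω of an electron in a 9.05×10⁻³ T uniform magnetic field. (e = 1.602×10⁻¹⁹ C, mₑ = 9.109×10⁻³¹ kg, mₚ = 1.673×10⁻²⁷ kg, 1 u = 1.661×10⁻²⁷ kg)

ω ≈ 1.59×10⁹ rad/s

ω = |q|B/m.
ω = (1.602×10⁻¹⁹)(9.05×10⁻³)/9.109×10⁻³¹ ≈ 1.59×10⁹ rad/s.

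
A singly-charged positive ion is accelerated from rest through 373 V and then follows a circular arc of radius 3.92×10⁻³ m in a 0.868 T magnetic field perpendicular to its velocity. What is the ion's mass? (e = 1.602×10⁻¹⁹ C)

m ≈ 2.49×10⁻²⁷ kg

Combine |q|V = ½mv² and r = mv/(|q|B): eliminate v to get m = qB²r²/(2V).
m = (1.602×10⁻¹⁹)(0.868)²(3.92×10⁻³)²/(2·373) ≈ 2.49×10⁻²⁷ kg.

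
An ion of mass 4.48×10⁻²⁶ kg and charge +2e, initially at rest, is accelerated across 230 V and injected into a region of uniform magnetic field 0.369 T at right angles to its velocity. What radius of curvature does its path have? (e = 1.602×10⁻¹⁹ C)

r ≈ 0.0217 m

Acceleration: |q|V = ½mv² ⇒ v = √(2|q|V/m) = √(2·3.204×10⁻¹⁹·230/4.48×10⁻²⁶) ≈ 5.736×10⁴ m/s.
In the field: r = mv/(|q|B) = (4.48×10⁻²⁶)(5.736×10⁴)/((3.204×10⁻¹⁹)(0.369)) ≈ 0.0217 m.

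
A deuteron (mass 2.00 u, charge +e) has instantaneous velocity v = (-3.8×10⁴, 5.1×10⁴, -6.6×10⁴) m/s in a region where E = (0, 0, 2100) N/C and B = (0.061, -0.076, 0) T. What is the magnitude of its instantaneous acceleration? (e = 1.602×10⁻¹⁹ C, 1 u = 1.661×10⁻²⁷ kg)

|a| ≈ 3.23×10¹¹ m/s²

v×B = (-5020, -4030, -223) N/C.
E + v×B = (-5020, -4030, 1880) N/C.
F = q(E + v×B) = (1.602×10⁻¹⁹ C)·(-5020, -4030, 1880) = (-8.04×10⁻¹⁶, -6.45×10⁻¹⁶, 3.01×10⁻¹⁶) N.
|a| = |F|/m = 1.073×10⁻¹⁵/3.322×10⁻²⁷ ≈ 3.23×10¹¹ m/s².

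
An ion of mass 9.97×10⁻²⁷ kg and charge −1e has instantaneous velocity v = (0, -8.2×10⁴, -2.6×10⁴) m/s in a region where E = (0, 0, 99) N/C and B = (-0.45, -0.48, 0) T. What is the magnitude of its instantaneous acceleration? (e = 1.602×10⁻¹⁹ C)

v×B = (-1.25×10⁴, 1.17×10⁴, -3.69×10⁴) N/C.
E + v×B = (-1.25×10⁴, 1.17×10⁴, -3.68×10⁴) N/C.
F = q(E + v×B) = (−1.602×10⁻¹⁹ C)·(-1.25×10⁴, 1.17×10⁴, -3.68×10⁴) = (2.00×10⁻¹⁵, -1.87×10⁻¹⁵, 5.90×10⁻¹⁵) N.
|a| = |F|/m = 6.501×10⁻¹⁵/9.97×10⁻²⁷ ≈ 6.52×10¹¹ m/s².

|a| ≈ 6.52×10¹¹ m/s²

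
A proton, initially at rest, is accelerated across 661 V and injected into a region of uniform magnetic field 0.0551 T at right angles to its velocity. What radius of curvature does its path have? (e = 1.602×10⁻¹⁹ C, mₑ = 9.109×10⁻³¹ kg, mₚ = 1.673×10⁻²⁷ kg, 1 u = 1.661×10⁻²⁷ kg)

Acceleration: |q|V = ½mv² ⇒ v = √(2|q|V/m) = √(2·1.602×10⁻¹⁹·661/1.673×10⁻²⁷) ≈ 3.558×10⁵ m/s.
In the field: r = mv/(|q|B) = (1.673×10⁻²⁷)(3.558×10⁵)/((1.602×10⁻¹⁹)(0.0551)) ≈ 0.0674 m.

r ≈ 0.0674 m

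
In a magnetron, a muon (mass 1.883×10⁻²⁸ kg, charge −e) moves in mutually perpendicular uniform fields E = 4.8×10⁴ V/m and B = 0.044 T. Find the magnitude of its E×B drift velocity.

v_d ≈ 1.1×10⁶ m/s

The E×B drift speed is v_d = E/B.
v_d = 4.8×10⁴/0.044 = 1.1×10⁶ m/s.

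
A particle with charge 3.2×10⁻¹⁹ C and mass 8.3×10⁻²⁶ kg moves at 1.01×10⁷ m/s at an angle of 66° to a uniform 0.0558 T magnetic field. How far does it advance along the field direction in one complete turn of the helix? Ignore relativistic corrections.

p ≈ 120 m

v∥ = v cosθ = 1.01×10⁷·cos66° ≈ 4.108×10⁶ m/s.
T = 2πm/(|q|B) = 2π(8.3×10⁻²⁶)/((3.2×10⁻¹⁹)(0.0558)) ≈ 2.921×10⁻⁵ s.
pitch = v∥ T = (4.108×10⁶)(2.921×10⁻⁵) ≈ 120 m.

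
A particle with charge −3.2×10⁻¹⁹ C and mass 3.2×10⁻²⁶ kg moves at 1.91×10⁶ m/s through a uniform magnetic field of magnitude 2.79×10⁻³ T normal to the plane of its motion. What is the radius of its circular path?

r ≈ 68.5 m

The magnetic force provides the centripetal force: |q|vB = mv²/r.
r = mv/(|q|B) = (3.2×10⁻²⁶)(1.91×10⁶)/((3.2×10⁻¹⁹)(2.79×10⁻³)) ≈ 68.5 m.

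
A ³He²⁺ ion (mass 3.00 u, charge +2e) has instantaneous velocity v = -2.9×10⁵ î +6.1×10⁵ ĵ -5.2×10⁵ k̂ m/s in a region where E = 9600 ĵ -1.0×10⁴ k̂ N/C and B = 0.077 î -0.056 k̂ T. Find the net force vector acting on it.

F ≈ (-1.09×10⁻¹⁴, -1.50×10⁻¹⁴, -1.83×10⁻¹⁴) N

v×B = (-3.42×10⁴, -5.63×10⁴, -4.70×10⁴) N/C.
E + v×B = (-3.42×10⁴, -4.67×10⁴, -5.70×10⁴) N/C.
F = q(E + v×B) = (3.204×10⁻¹⁹ C)·(-3.42×10⁴, -4.67×10⁴, -5.70×10⁴) = (-1.09×10⁻¹⁴, -1.50×10⁻¹⁴, -1.83×10⁻¹⁴) N.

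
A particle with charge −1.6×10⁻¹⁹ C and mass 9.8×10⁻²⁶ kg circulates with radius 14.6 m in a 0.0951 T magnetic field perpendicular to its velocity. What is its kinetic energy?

v = |q|Br/m, then KE = ½mv² = (qBr)²/(2m).
v = (1.6×10⁻¹⁹)(0.0951)(14.6)/9.8×10⁻²⁶ ≈ 2.267×10⁶ m/s.
KE = ½(9.8×10⁻²⁶)(2.267×10⁶)² ≈ 2.52×10⁻¹³ J.

KE ≈ 2.52×10⁻¹³ J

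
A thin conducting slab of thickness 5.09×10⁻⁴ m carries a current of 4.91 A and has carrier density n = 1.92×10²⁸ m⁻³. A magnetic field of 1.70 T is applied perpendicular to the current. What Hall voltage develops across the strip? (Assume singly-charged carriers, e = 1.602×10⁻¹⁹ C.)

V_H ≈ 5.33×10⁻⁶ V

V_H = IB/(n e t).
V_H = (4.91)(1.70)/((1.92×10²⁸)(1.602×10⁻¹⁹)(5.09×10⁻⁴)) ≈ 5.33×10⁻⁶ V.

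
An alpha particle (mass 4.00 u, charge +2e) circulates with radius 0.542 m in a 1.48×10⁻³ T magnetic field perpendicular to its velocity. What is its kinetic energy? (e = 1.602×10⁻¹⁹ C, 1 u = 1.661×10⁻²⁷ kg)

v = |q|Br/m, then KE = ½mv² = (qBr)²/(2m).
v = (3.204×10⁻¹⁹)(1.48×10⁻³)(0.542)/6.644×10⁻²⁷ ≈ 3.868×10⁴ m/s.
KE = ½(6.644×10⁻²⁷)(3.868×10⁴)² ≈ 4.97×10⁻¹⁸ J.

KE ≈ 4.97×10⁻¹⁸ J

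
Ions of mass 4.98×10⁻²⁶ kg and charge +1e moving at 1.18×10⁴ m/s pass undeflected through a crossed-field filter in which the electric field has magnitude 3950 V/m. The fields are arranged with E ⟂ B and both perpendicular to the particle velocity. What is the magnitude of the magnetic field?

B = 0.335 T

Balance of forces in the selector: qE = qvB ⇒ B = E/v.
B = 3950/1.18×10⁴ = 0.335 T.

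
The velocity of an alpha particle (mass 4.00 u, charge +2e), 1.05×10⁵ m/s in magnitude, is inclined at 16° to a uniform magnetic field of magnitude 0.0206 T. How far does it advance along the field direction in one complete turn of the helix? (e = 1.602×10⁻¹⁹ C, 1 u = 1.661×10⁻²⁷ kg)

v∥ = v cosθ = 1.05×10⁵·cos16° ≈ 1.009×10⁵ m/s.
T = 2πm/(|q|B) = 2π(6.644×10⁻²⁷)/((3.204×10⁻¹⁹)(0.0206)) ≈ 6.325×10⁻⁶ s.
pitch = v∥ T = (1.009×10⁵)(6.325×10⁻⁶) ≈ 0.638 m.

p ≈ 0.638 m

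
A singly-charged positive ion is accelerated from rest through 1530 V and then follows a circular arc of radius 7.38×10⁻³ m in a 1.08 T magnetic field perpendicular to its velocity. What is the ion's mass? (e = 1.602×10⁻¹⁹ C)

m ≈ 3.33×10⁻²⁷ kg

Combine |q|V = ½mv² and r = mv/(|q|B): eliminate v to get m = qB²r²/(2V).
m = (1.602×10⁻¹⁹)(1.08)²(7.38×10⁻³)²/(2·1530) ≈ 3.33×10⁻²⁷ kg.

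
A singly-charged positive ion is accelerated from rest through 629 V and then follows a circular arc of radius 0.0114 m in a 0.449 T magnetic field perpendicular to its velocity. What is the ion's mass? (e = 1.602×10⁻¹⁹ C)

m ≈ 3.34×10⁻²⁷ kg

Combine |q|V = ½mv² and r = mv/(|q|B): eliminate v to get m = qB²r²/(2V).
m = (1.602×10⁻¹⁹)(0.449)²(0.0114)²/(2·629) ≈ 3.34×10⁻²⁷ kg.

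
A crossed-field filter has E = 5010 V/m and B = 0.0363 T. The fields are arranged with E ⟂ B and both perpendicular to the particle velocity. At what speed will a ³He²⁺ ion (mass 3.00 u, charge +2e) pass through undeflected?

v = 1.38×10⁵ m/s

Zero net Lorentz force requires |qE| = |q v×B|, i.e. E = vB.
v = E/B = 5010/0.0363 = 1.38×10⁵ m/s.
The result is independent of the particle's charge and mass.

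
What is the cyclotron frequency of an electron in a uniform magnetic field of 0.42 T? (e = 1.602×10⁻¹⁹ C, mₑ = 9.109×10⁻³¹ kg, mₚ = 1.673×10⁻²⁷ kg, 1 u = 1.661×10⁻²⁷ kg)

f = |q|B/(2πm).
f = (1.602×10⁻¹⁹)(0.42)/(2π·9.109×10⁻³¹) ≈ 1.2×10¹⁰ Hz.

f ≈ 1.2×10¹⁰ Hz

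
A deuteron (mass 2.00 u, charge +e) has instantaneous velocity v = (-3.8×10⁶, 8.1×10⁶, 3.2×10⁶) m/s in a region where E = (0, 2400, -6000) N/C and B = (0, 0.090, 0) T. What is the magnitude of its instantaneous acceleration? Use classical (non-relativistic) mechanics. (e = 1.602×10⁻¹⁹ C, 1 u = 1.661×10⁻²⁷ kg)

|a| ≈ 2.18×10¹³ m/s²

v×B = (-2.88×10⁵, 0, -3.42×10⁵) N/C.
E + v×B = (-2.88×10⁵, 2400, -3.48×10⁵) N/C.
F = q(E + v×B) = (1.602×10⁻¹⁹ C)·(-2.88×10⁵, 2400, -3.48×10⁵) = (-4.61×10⁻¹⁴, 3.84×10⁻¹⁶, -5.57×10⁻¹⁴) N.
|a| = |F|/m = 7.237×10⁻¹⁴/3.322×10⁻²⁷ ≈ 2.18×10¹³ m/s².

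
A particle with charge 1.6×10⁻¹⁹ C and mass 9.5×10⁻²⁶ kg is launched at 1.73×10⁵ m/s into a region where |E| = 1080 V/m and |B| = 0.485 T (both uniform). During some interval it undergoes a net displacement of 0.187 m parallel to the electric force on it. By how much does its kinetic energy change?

The magnetic force is always ⟂ v and does no work; only the electric force changes KE.
ΔKE = F_E · d = |q|E d = (1.6×10⁻¹⁹)(1080)(0.187) ≈ 3.23×10⁻¹⁷ J.

ΔKE ≈ 3.23×10⁻¹⁷ J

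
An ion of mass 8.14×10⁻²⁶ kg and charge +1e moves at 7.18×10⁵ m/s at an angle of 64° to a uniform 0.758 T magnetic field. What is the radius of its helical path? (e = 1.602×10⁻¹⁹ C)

r ≈ 0.433 m

v⊥ = v sinθ = 7.18×10⁵·sin64° ≈ 6.453×10⁵ m/s.
r = m v⊥/(|q|B) = (8.14×10⁻²⁶)(6.453×10⁵)/((1.602×10⁻¹⁹)(0.758)) ≈ 0.433 m.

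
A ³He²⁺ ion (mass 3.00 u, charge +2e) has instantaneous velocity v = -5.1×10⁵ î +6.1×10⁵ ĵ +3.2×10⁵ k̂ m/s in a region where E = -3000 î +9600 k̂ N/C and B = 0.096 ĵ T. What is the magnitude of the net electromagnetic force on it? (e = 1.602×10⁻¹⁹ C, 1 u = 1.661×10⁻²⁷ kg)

|F| ≈ 1.66×10⁻¹⁴ N

v×B = (-3.07×10⁴, 0, -4.90×10⁴) N/C.
E + v×B = (-3.37×10⁴, 0, -3.94×10⁴) N/C.
F = q(E + v×B) = (3.204×10⁻¹⁹ C)·(-3.37×10⁴, 0, -3.94×10⁴) = (-1.08×10⁻¹⁴, 0, -1.26×10⁻¹⁴) N.
|F| = 1.66×10⁻¹⁴ N.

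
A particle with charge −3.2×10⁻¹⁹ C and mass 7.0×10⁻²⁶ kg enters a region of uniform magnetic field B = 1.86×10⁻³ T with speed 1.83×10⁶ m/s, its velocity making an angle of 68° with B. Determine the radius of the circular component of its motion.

v⊥ = v sinθ = 1.83×10⁶·sin68° ≈ 1.697×10⁶ m/s.
r = m v⊥/(|q|B) = (7.0×10⁻²⁶)(1.697×10⁶)/((3.2×10⁻¹⁹)(1.86×10⁻³)) ≈ 200 m.

r ≈ 200 m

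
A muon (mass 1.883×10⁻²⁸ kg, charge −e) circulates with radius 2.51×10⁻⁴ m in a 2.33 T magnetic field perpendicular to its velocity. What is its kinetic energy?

KE ≈ 145 eV

v = |q|Br/m, then KE = ½mv² = (qBr)²/(2m).
v = (1.602×10⁻¹⁹)(2.33)(2.51×10⁻⁴)/1.883×10⁻²⁸ ≈ 4.976×10⁵ m/s.
KE = ½(1.883×10⁻²⁸)(4.976×10⁵)² ≈ 2.33×10⁻¹⁷ J = 145 eV.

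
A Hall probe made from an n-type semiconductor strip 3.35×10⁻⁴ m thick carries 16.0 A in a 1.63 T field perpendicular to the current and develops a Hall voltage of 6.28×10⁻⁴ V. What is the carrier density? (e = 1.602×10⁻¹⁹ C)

n ≈ 7.74×10²⁶ m⁻³

From V_H = IB/(n e t), n = IB/(V_H e t).
n = (16.0)(1.63)/((6.28×10⁻⁴)(1.602×10⁻¹⁹)(3.35×10⁻⁴)) ≈ 7.74×10²⁶ m⁻³.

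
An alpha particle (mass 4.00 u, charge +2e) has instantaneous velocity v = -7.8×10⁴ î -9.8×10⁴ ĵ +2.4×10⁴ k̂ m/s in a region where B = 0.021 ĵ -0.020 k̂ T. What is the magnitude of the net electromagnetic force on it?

v×B = (1460, -1560, -1640) N/C.
F = q v×B = (3.204×10⁻¹⁹ C)·(1460, -1560, -1640) = (4.67×10⁻¹⁶, -5.00×10⁻¹⁶, -5.25×10⁻¹⁶) N.
|F| = 8.62×10⁻¹⁶ N.

|F| ≈ 8.62×10⁻¹⁶ N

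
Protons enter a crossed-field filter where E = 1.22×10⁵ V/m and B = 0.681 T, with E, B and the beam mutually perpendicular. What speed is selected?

v = 1.79×10⁵ m/s

Straight-line motion ⇒ electric and magnetic forces cancel, so E = vB.
v = E/B = 1.22×10⁵/0.681 = 1.79×10⁵ m/s.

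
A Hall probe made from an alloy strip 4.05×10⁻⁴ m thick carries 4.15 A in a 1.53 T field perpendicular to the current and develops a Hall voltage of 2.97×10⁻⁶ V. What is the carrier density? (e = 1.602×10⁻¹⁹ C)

From V_H = IB/(n e t), n = IB/(V_H e t).
n = (4.15)(1.53)/((2.97×10⁻⁶)(1.602×10⁻¹⁹)(4.05×10⁻⁴)) ≈ 3.30×10²⁸ m⁻³.

n ≈ 3.30×10²⁸ m⁻³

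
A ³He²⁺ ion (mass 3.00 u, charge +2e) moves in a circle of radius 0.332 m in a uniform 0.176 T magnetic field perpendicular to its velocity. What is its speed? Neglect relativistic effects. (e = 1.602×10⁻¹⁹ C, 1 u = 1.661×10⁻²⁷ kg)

From |q|vB = mv²/r, v = |q|Br/m.
v = (3.204×10⁻¹⁹)(0.176)(0.332)/4.983×10⁻²⁷ ≈ 3.76×10⁶ m/s.

v ≈ 3.76×10⁶ m/s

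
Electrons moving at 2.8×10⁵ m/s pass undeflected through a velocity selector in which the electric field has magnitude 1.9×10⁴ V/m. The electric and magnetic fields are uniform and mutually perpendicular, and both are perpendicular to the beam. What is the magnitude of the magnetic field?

B = 0.068 T

Balance of forces in the selector: qE = qvB ⇒ B = E/v.
B = 1.9×10⁴/2.8×10⁵ = 0.068 T.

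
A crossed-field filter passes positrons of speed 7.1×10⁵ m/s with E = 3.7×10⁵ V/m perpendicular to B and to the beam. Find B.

B = 0.52 T

Balance of forces in the selector: qE = qvB ⇒ B = E/v.
B = 3.7×10⁵/7.1×10⁵ = 0.52 T.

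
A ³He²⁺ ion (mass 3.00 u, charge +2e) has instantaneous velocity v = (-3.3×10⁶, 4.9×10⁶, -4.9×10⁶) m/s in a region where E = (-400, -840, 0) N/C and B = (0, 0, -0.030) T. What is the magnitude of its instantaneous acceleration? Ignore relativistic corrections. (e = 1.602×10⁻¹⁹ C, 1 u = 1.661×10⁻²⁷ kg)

v×B = (-1.47×10⁵, -9.90×10⁴, 0) N/C.
E + v×B = (-1.47×10⁵, -9.98×10⁴, 0) N/C.
F = q(E + v×B) = (3.204×10⁻¹⁹ C)·(-1.47×10⁵, -9.98×10⁴, 0) = (-4.72×10⁻¹⁴, -3.20×10⁻¹⁴, 0) N.
|a| = |F|/m = 5.704×10⁻¹⁴/4.983×10⁻²⁷ ≈ 1.14×10¹³ m/s².

|a| ≈ 1.14×10¹³ m/s²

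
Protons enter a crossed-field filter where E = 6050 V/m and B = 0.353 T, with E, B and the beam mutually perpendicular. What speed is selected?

v = 1.71×10⁴ m/s

For undeflected motion the electric and magnetic forces balance: qE = qvB.
v = E/B = 6050/0.353 = 1.71×10⁴ m/s.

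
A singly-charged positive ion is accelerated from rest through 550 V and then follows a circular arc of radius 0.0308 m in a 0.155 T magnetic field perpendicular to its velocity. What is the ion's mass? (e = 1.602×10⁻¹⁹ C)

Combine |q|V = ½mv² and r = mv/(|q|B): eliminate v to get m = qB²r²/(2V).
m = (1.602×10⁻¹⁹)(0.155)²(0.0308)²/(2·550) ≈ 3.32×10⁻²⁷ kg.

m ≈ 3.32×10⁻²⁷ kg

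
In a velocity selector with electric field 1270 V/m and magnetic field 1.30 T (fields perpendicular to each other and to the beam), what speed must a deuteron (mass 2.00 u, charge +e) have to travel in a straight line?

v = 977 m/s

For undeflected motion the electric and magnetic forces balance: qE = qvB.
v = E/B = 1270/1.30 = 977 m/s.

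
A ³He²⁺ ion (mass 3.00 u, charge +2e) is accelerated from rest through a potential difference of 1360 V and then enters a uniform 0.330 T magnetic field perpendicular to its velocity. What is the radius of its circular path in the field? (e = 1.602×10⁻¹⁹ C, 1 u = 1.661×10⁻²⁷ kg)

Acceleration: |q|V = ½mv² ⇒ v = √(2|q|V/m) = √(2·3.204×10⁻¹⁹·1360/4.983×10⁻²⁷) ≈ 4.182×10⁵ m/s.
In the field: r = mv/(|q|B) = (4.983×10⁻²⁷)(4.182×10⁵)/((3.204×10⁻¹⁹)(0.330)) ≈ 0.0197 m.

r ≈ 0.0197 m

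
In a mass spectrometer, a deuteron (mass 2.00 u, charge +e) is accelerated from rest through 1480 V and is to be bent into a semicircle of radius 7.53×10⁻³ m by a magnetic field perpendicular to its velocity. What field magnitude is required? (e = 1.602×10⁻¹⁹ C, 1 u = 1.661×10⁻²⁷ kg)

v = √(2|q|V/m) = √(2·1.602×10⁻¹⁹·1480/3.322×10⁻²⁷) ≈ 3.778×10⁵ m/s.
B = mv/(|q|r) = (3.322×10⁻²⁷)(3.778×10⁵)/((1.602×10⁻¹⁹)(7.53×10⁻³)) ≈ 1.04 T.

B ≈ 1.04 T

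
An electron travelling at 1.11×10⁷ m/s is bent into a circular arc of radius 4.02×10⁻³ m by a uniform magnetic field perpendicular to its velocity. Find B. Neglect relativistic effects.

From |q|vB = mv²/r, B = mv/(|q|r).
B = (9.109×10⁻³¹)(1.11×10⁷)/((1.602×10⁻¹⁹)(4.02×10⁻³)) ≈ 0.0157 T.

B ≈ 0.0157 T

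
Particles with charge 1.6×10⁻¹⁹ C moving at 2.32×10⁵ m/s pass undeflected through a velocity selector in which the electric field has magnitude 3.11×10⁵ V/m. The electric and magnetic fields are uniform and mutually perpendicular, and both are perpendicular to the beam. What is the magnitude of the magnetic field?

B = 1.34 T

Balance of forces in the selector: qE = qvB ⇒ B = E/v.
B = 3.11×10⁵/2.32×10⁵ = 1.34 T.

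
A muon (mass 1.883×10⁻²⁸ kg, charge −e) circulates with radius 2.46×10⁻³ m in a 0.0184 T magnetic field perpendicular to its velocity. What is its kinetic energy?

KE ≈ 0.872 eV

v = |q|Br/m, then KE = ½mv² = (qBr)²/(2m).
v = (1.602×10⁻¹⁹)(0.0184)(2.46×10⁻³)/1.883×10⁻²⁸ ≈ 3.851×10⁴ m/s.
KE = ½(1.883×10⁻²⁸)(3.851×10⁴)² ≈ 1.40×10⁻¹⁹ J = 0.872 eV.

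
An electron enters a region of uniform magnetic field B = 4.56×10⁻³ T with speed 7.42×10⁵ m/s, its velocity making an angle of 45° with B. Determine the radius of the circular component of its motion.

v⊥ = v sinθ = 7.42×10⁵·sin45° ≈ 5.247×10⁵ m/s.
r = m v⊥/(|q|B) = (9.109×10⁻³¹)(5.247×10⁵)/((1.602×10⁻¹⁹)(4.56×10⁻³)) ≈ 6.54×10⁻⁴ m.

r ≈ 6.54×10⁻⁴ m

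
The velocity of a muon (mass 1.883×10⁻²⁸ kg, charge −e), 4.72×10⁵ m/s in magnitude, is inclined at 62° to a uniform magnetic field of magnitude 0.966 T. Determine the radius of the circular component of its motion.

v⊥ = v sinθ = 4.72×10⁵·sin62° ≈ 4.168×10⁵ m/s.
r = m v⊥/(|q|B) = (1.883×10⁻²⁸)(4.168×10⁵)/((1.602×10⁻¹⁹)(0.966)) ≈ 5.07×10⁻⁴ m.

r ≈ 5.07×10⁻⁴ m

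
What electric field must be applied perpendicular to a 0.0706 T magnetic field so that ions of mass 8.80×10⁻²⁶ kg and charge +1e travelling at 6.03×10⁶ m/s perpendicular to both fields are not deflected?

For straight-line motion qE = qvB, so E = vB.
E = 6.03×10⁶ × 0.0706 = 4.26×10⁵ V/m.

E = 4.26×10⁵ V/m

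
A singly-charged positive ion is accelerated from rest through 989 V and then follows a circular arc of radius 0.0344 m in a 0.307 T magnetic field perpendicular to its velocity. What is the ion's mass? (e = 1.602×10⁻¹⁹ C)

Combine |q|V = ½mv² and r = mv/(|q|B): eliminate v to get m = qB²r²/(2V).
m = (1.602×10⁻¹⁹)(0.307)²(0.0344)²/(2·989) ≈ 9.03×10⁻²⁷ kg.

m ≈ 9.03×10⁻²⁷ kg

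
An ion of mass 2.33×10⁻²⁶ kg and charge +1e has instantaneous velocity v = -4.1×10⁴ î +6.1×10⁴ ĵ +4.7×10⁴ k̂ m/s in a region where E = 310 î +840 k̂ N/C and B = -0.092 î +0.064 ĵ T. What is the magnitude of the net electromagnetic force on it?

|F| ≈ 1.02×10⁻¹⁵ N

v×B = (-3010, -4320, 2990) N/C.
E + v×B = (-2700, -4320, 3830) N/C.
F = q(E + v×B) = (1.602×10⁻¹⁹ C)·(-2700, -4320, 3830) = (-4.32×10⁻¹⁶, -6.93×10⁻¹⁶, 6.13×10⁻¹⁶) N.
|F| = 1.02×10⁻¹⁵ N.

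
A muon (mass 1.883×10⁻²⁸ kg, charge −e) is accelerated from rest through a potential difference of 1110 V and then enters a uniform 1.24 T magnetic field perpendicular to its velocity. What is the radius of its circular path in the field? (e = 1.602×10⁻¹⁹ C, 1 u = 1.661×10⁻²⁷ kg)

r ≈ 1.30×10⁻³ m

Acceleration: |q|V = ½mv² ⇒ v = √(2|q|V/m) = √(2·1.602×10⁻¹⁹·1110/1.883×10⁻²⁸) ≈ 1.374×10⁶ m/s.
In the field: r = mv/(|q|B) = (1.883×10⁻²⁸)(1.374×10⁶)/((1.602×10⁻¹⁹)(1.24)) ≈ 1.30×10⁻³ m.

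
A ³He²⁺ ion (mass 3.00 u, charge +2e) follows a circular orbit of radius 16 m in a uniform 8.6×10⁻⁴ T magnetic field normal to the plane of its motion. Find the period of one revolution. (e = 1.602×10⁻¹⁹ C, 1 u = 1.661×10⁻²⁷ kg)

The cyclotron period depends only on m, q, B: T = 2πm/(|q|B).
T = 2π(4.983×10⁻²⁷)/((3.204×10⁻¹⁹)(8.6×10⁻⁴)) ≈ 1.1×10⁻⁴ s.

T ≈ 1.1×10⁻⁴ s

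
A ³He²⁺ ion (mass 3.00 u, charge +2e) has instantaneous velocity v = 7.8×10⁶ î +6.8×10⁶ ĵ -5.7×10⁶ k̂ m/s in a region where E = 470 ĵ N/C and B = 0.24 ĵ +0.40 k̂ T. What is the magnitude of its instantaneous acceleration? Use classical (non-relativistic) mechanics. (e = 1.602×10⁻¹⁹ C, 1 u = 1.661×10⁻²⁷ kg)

|a| ≈ 3.52×10¹⁴ m/s²

v×B = (4.09×10⁶, -3.12×10⁶, 1.87×10⁶) N/C.
E + v×B = (4.09×10⁶, -3.12×10⁶, 1.87×10⁶) N/C.
F = q(E + v×B) = (3.204×10⁻¹⁹ C)·(4.09×10⁶, -3.12×10⁶, 1.87×10⁶) = (1.31×10⁻¹², -9.99×10⁻¹³, 6.00×10⁻¹³) N.
|a| = |F|/m = 1.753×10⁻¹²/4.983×10⁻²⁷ ≈ 3.52×10¹⁴ m/s².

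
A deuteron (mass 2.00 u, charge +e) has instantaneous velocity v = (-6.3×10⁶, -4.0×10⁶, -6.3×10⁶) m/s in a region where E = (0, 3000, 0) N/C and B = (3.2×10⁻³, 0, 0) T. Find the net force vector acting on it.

F ≈ (0, -2.75×10⁻¹⁵, 2.05×10⁻¹⁵) N

v×B = (0, -2.02×10⁴, 1.28×10⁴) N/C.
E + v×B = (0, -1.72×10⁴, 1.28×10⁴) N/C.
F = q(E + v×B) = (1.602×10⁻¹⁹ C)·(0, -1.72×10⁴, 1.28×10⁴) = (0, -2.75×10⁻¹⁵, 2.05×10⁻¹⁵) N.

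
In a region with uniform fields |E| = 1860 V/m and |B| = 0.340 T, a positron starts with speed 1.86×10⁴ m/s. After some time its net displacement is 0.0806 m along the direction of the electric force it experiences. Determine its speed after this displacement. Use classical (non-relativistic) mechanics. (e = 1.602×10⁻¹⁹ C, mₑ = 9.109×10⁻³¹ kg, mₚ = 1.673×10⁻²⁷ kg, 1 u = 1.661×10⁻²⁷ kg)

B does no work; ΔKE = |q|E d.
½mv_f² = ½mv₀² + |q|Ed = ½(9.109×10⁻³¹)(1.86×10⁴)² + (1.602×10⁻¹⁹)(1860)(0.0806) ≈ 1.576×10⁻²² J + 2.402×10⁻¹⁷ J ≈ 2.402×10⁻¹⁷ J.
v_f = √(2·2.402×10⁻¹⁷/9.109×10⁻³¹) ≈ 7.26×10⁶ m/s.

v_f ≈ 7.26×10⁶ m/s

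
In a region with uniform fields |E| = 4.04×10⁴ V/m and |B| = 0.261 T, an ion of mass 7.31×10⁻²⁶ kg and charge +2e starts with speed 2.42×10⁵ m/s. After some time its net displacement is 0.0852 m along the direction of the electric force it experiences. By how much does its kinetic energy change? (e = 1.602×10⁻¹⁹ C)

The magnetic force is always ⟂ v and does no work; only the electric force changes KE.
ΔKE = F_E · d = |q|E d = (3.204×10⁻¹⁹)(4.04×10⁴)(0.0852) ≈ 1.10×10⁻¹⁵ J.

ΔKE ≈ 1.10×10⁻¹⁵ J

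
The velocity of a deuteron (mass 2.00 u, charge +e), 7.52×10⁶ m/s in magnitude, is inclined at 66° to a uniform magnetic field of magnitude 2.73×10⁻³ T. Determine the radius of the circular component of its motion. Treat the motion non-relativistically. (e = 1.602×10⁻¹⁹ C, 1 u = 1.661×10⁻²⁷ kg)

r ≈ 52.2 m

v⊥ = v sinθ = 7.52×10⁶·sin66° ≈ 6.870×10⁶ m/s.
r = m v⊥/(|q|B) = (3.322×10⁻²⁷)(6.870×10⁶)/((1.602×10⁻¹⁹)(2.73×10⁻³)) ≈ 52.2 m.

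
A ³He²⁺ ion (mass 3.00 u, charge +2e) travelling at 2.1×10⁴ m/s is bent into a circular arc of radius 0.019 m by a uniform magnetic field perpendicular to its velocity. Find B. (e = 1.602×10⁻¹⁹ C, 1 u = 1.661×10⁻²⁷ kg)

B ≈ 0.017 T

From |q|vB = mv²/r, B = mv/(|q|r).
B = (4.983×10⁻²⁷)(2.1×10⁴)/((3.204×10⁻¹⁹)(0.019)) ≈ 0.017 T.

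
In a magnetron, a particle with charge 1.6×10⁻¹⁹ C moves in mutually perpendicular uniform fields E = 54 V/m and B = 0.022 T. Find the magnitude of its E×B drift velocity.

The E×B drift speed is v_d = E/B.
v_d = 54/0.022 = 2500 m/s.

v_d ≈ 2500 m/s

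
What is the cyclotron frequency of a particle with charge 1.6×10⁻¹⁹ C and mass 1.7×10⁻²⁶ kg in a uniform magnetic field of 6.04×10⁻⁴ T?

f = |q|B/(2πm).
f = (1.6×10⁻¹⁹)(6.04×10⁻⁴)/(2π·1.7×10⁻²⁶) ≈ 905 Hz.

f ≈ 905 Hz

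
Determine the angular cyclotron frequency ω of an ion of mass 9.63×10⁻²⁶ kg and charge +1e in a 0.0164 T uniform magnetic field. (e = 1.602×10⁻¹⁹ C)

ω ≈ 2.73×10⁴ rad/s

ω = |q|B/m.
ω = (1.602×10⁻¹⁹)(0.0164)/9.63×10⁻²⁶ ≈ 2.73×10⁴ rad/s.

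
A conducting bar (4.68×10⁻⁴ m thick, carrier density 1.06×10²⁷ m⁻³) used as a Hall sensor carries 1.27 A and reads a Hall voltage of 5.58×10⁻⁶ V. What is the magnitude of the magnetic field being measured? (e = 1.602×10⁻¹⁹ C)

B ≈ 0.349 T

From V_H = IB/(n e t), B = V_H n e t / I.
B = (5.58×10⁻⁶)(1.06×10²⁷)(1.602×10⁻¹⁹)(4.68×10⁻⁴)/1.27 ≈ 0.349 T.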